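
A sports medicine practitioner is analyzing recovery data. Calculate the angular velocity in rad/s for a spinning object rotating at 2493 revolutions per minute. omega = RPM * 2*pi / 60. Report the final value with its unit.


omega = RPM * 2*pi / 60
= 2493 * 6.28318531 / 60
= 261.066 rad/s

261.066 rad/s


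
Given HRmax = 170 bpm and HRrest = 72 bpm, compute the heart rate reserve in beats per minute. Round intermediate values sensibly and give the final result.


Heart rate reserve = maximum HR minus resting HR
HRR = 170 - 72 = 98 bpm

98 bpm


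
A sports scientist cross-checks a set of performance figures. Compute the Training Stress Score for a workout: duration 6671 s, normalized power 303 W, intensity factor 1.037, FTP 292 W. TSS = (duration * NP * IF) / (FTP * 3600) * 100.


Product = 6671 * 303 * 1.037 = 2096101.581
Base = 292 * 3600 = 1051200
TSS = 2096101.581 / 1051200 * 100 = 199.4

199.4 TSS


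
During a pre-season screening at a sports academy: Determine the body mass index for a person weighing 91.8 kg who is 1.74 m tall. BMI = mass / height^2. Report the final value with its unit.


BMI = mass / height^2
= 91.8 / 1.74^2
= 91.8 / 3.0276
= 30.32 kg/m^2

30.32 kg/m^2


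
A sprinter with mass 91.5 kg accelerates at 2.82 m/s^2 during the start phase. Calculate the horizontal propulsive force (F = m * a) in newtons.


F = m * a
= 91.5 * 2.82
= 258.03 N

258.03 N


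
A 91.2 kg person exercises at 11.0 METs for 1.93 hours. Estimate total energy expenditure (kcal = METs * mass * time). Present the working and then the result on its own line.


Energy = METs * mass(kg) * time(h)
= 11.0 * 91.2 * 1.93
= 1936.18 kcal

1936.18 kcal


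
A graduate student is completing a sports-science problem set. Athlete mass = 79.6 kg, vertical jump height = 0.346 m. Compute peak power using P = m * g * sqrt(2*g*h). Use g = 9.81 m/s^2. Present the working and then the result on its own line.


sqrt(2 * 9.81 * 0.346) = sqrt(6.78852) = 2.605479 m/s
P = 79.6 * 9.81 * 2.605479
= 2034.56 W

2034.56 W


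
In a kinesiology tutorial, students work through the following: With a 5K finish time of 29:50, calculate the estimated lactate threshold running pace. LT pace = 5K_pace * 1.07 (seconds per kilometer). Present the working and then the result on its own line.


Race duration = 1790 s for 5 km
Average pace = 1790 / 5 = 358.0 s/km
LT pace = 358.0 * 1.07
= 383.06 s/km

383.06 s/km


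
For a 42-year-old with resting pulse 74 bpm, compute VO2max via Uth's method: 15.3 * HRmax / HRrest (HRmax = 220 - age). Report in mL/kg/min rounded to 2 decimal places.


Step 1: HRmax = 220 - 42 = 178 bpm
Step 2: Ratio = 178 / 74 = 2.4054
Step 3: VO2max = 15.3 * 2.4054 = 36.8 mL/kg/min

36.8 mL/kg/min


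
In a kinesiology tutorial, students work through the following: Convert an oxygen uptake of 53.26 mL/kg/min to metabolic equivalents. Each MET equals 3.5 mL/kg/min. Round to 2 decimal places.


One MET = 3.5 mL/kg/min
Number of METs = 53.26 / 3.5
= 15.22 METs

15.22 METs


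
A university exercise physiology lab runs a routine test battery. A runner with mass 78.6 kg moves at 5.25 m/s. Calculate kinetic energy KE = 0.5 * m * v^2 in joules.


v^2 = 5.25^2 = 27.5625
KE = 0.5 * 78.6 * 27.5625
= 1083.21 J

1083.21 J


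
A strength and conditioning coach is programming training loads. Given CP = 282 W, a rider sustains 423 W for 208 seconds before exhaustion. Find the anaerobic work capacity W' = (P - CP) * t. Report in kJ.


Excess power = 423 - 282 = 141 W
Work above CP = 141 * 208 = 29328 J
W' = 29.328 kJ

29.328 kJ


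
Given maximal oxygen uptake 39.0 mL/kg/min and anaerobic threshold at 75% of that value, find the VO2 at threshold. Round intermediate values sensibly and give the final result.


Percentage as decimal = 0.75
VO2 at AT = 39.0 * 0.75 = 29.25 mL/kg/min

29.25 mL/kg/min


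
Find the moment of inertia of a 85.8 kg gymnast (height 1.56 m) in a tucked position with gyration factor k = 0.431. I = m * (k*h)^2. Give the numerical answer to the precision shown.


Radius of gyration = 0.431 * 1.56 = 0.67236 m
I = 85.8 * 0.67236^2
= 85.8 * 0.452068
= 38.787 kg*m^2

38.787 kg*m^2


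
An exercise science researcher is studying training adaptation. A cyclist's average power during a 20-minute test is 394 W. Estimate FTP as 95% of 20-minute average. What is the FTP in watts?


FTP = 20-min power * 0.95
= 394 * 0.95
= 374.3 W

374.3 W


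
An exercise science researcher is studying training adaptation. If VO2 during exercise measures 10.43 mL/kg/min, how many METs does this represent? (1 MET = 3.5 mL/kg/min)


METs = VO2 / 3.5 = 10.43 / 3.5 = 2.98

2.98 METs


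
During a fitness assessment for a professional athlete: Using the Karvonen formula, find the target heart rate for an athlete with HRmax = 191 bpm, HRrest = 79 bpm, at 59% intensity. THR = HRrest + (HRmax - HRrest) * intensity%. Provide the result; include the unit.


HRR = 191 - 79 = 112
THR = 79 + 112 * 0.59
= 79 + 66.08
= 145.08 bpm

145.08 bpm


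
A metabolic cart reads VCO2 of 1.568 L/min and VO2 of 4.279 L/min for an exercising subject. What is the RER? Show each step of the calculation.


RER = VCO2 / VO2 = 1.568 / 4.279 = 0.3664

0.3664


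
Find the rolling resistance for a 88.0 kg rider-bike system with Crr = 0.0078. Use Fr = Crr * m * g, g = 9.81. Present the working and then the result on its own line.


m * g = 88.0 * 9.81 = 863.28 N
Fr = 0.0078 * 863.28 = 6.734 N

6.734 N


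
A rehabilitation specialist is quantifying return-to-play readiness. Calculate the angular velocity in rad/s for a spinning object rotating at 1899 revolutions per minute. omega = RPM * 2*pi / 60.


omega = RPM * 2*pi / 60
= 1899 * 6.28318531 / 60
= 198.863 rad/s

198.863 rad/s


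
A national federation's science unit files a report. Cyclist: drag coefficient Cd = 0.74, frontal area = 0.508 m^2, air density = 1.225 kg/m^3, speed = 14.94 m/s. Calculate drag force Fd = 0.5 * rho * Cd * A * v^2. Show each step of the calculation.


v^2 = 14.94^2 = 223.2036
Fd = 0.5 * 1.225 * 0.74 * 0.508 * 223.2036
= 51.393 N

51.393 N


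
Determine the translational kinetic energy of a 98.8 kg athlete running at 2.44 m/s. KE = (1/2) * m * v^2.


KE = 0.5 * m * v^2
= 0.5 * 98.8 * 2.44^2
= 0.5 * 98.8 * 5.9536
= 294.11 J

294.11 J


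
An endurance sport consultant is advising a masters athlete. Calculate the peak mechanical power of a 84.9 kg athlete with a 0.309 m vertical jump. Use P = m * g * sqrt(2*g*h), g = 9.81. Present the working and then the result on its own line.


First, sqrt(2gh) = sqrt(2 * 9.81 * 0.309)
= sqrt(6.06258) = 2.462231 m/s
Power = 84.9 * 9.81 * 2.462231 = 2050.72 W

2050.72 W


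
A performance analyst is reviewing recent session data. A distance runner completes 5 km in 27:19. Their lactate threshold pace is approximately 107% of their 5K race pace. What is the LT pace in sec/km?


Convert to seconds: 27 min 19 s = 1639 s
Pace per km = 1639 / 5 = 327.8 s/km
LT pace = 327.8 * 1.07 = 350.75 s/km

350.75 s/km


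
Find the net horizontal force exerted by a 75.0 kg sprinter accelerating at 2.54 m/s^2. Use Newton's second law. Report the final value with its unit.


Newton's second law: F = m * a
F = 75.0 * 2.54 = 190.5 N

190.5 N


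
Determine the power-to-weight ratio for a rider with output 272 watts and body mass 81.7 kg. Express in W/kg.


P/W = 272 / 81.7 = 3.329 W/kg

3.329 W/kg


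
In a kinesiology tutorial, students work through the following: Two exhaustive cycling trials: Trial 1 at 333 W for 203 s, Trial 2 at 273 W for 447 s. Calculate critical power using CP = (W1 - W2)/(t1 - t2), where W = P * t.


W1 = 333 * 203 = 67599 J
W2 = 273 * 447 = 122031 J
CP = (67599 - 122031) / (203 - 447)
= -54432 / -244
= 223.08 W

223.08 W


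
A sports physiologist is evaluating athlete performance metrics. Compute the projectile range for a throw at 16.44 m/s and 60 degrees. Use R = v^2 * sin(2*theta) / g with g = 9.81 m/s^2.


Two times the angle = 120 degrees
sin(120) = 0.866025
R = 270.2736 * 0.866025 / 9.81 = 23.86 m

23.86 m


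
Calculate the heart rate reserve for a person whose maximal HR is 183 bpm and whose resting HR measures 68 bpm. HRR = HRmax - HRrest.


HRmax = 183 bpm
HRrest = 68 bpm
HRR = 183 - 68 = 115 bpm

115 bpm


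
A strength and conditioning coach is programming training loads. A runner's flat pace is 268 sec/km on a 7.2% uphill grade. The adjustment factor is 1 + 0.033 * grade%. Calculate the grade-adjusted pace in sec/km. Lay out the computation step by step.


Factor = 1 + 0.033 * 7.2 = 1.2376
Adjusted pace = 268 * 1.2376
= 331.68 sec/km

331.68 s/km


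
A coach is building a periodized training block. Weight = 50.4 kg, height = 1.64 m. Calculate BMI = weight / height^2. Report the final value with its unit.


height^2 = 1.64^2 = 2.6896
BMI = 50.4 / 2.6896 = 18.74 kg/m^2

18.74 kg/m^2


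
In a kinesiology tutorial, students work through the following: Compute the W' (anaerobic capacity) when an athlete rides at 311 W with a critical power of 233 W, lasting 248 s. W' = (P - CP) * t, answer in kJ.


Above-CP power = 78 W
Duration = 248 s
W' = 78 * 248 = 19344 J
Convert: 19344 / 1000 = 19.344 kJ

19.344 kJ


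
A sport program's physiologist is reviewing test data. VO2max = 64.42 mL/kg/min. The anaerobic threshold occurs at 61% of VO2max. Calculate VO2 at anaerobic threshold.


AT fraction = 61 / 100 = 0.61
AT VO2 = 64.42 * 0.61
= 39.3 mL/kg/min

39.3 mL/kg/min


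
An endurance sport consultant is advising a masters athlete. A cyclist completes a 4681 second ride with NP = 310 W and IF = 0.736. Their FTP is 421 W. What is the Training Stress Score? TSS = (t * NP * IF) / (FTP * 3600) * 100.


t * NP * IF = 4681 * 310 * 0.736 = 1068016.96
FTP * 3600 = 1515600
TSS = (1068016.96 / 1515600) * 100 = 70.47

70.47 TSS


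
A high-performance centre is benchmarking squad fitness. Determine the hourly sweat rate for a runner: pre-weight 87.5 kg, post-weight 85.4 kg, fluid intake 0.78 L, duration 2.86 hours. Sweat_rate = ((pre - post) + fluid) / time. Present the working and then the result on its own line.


Mass lost = 87.5 - 85.4 = 2.1 kg
Add fluid consumed: 2.1 + 0.78 = 2.88 L total sweat
Sweat rate = 2.88 / 2.86 = 1.007 L/h

1.007 L/h


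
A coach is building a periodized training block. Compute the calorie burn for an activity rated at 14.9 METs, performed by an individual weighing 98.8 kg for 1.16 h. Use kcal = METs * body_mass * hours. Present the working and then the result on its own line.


Product of METs and mass = 14.9 * 98.8 = 1472.12
Total kcal = 1472.12 * 1.16 = 1707.66 kcal

1707.66 kcal


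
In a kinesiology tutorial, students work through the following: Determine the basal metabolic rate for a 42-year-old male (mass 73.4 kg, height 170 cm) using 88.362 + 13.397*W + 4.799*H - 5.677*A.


BMR = 88.362 + 13.397*73.4 + 4.799*170 - 5.677*42
= 1649.1 kcal/day

1649.1 kcal/day


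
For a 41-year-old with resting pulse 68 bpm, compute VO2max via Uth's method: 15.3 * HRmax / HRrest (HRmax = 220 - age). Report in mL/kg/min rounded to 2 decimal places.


Step 1: HRmax = 220 - 41 = 179 bpm
Step 2: Ratio = 179 / 68 = 2.6324
Step 3: VO2max = 15.3 * 2.6324 = 40.28 mL/kg/min

40.28 mL/kg/min


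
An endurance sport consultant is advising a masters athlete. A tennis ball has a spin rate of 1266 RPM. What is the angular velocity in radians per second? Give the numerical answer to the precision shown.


Convert RPM to rad/s: multiply by 2*pi and divide by 60
omega = 1266 * 2 * pi / 60
= 132.575 rad/s

132.575 rad/s


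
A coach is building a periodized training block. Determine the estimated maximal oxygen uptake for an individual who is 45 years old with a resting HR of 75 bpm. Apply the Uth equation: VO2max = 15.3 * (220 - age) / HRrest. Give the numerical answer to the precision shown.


HRmax = 220 - 45 = 175
VO2max = 15.3 * (175 / 75)
= 15.3 * 2.3333
= 35.7 mL/kg/min

35.7 mL/kg/min


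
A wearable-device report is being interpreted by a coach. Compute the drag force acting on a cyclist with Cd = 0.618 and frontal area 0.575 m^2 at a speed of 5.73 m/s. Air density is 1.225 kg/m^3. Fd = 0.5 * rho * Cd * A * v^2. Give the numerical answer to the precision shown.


Step 1: v^2 = 32.8329
Step 2: Fd = 0.5 * 1.225 * 0.618 * 0.575 * 32.8329
= 7.146 N

7.146 N


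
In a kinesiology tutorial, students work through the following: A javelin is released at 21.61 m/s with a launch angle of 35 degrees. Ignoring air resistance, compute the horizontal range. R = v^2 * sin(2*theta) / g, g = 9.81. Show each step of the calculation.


Launch speed squared = 466.9921
sin(2 * 35 deg) = 0.939693
Range = 466.9921 * 0.939693 / 9.81
= 44.733 m

44.733 m


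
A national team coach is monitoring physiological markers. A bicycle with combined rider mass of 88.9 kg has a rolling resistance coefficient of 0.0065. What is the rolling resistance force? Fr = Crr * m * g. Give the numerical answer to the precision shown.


Fr = 0.0065 * 88.9 * 9.81
= 0.57785 * 9.81
= 5.669 N

5.669 N


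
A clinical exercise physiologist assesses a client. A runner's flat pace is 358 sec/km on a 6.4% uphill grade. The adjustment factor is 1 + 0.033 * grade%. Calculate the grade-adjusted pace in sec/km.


Factor = 1 + 0.033 * 6.4 = 1.2112
Adjusted pace = 358 * 1.2112
= 433.61 sec/km

433.61 s/km


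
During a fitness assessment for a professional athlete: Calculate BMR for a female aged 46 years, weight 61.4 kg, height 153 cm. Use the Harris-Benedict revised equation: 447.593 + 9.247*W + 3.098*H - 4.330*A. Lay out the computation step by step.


Substituting values:
W term = 9.247 * 61.4 = 567.7658
H term = 3.098 * 153 = 473.994
A term = 4.330 * 46 = 199.18
BMR = 1290.17 kcal/day

1290.17 kcal/day


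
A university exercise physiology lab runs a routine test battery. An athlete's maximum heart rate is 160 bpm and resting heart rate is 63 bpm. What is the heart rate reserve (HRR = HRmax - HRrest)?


HRR = HRmax - HRrest
= 160 - 63
= 97 bpm

97 bpm


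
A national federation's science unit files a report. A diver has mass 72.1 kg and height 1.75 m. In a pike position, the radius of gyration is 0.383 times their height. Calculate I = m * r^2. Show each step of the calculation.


r = 0.383 * 1.75 = 0.67025 m
I = m * r^2 = 72.1 * 0.449235 = 32.39 kg*m^2

32.39 kg*m^2


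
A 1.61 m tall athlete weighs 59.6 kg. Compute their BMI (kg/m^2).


height^2 = 2.5921 m^2
BMI = 59.6 / 2.5921 = 22.99 kg/m^2

22.99 kg/m^2


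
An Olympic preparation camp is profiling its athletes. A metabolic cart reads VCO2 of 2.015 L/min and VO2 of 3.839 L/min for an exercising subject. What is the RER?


RER = VCO2 / VO2 = 2.015 / 3.839 = 0.5249

0.5249


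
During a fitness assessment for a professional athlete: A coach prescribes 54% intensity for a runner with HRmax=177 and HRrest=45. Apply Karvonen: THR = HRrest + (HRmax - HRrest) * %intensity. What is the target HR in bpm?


Heart rate reserve = 177 - 45 = 132
Intensity fraction = 54 / 100 = 0.54
THR = 45 + 132 * 0.54 = 116.28 bpm

116.28 bpm


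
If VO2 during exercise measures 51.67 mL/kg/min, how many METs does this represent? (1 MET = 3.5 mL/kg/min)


METs = VO2 / 3.5 = 51.67 / 3.5 = 14.76

14.76 METs


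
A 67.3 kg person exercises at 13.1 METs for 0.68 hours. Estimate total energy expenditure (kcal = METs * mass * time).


Energy = METs * mass(kg) * time(h)
= 13.1 * 67.3 * 0.68
= 599.51 kcal

599.51 kcal


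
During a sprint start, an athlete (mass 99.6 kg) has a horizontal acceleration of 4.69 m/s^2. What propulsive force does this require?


Propulsive force = mass * acceleration
= 99.6 kg * 4.69 m/s^2
= 467.12 N

467.12 N


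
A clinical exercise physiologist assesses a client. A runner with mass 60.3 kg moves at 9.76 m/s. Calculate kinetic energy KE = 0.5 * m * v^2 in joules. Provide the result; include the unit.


v^2 = 9.76^2 = 95.2576
KE = 0.5 * 60.3 * 95.2576
= 2872.02 J

2872.02 J


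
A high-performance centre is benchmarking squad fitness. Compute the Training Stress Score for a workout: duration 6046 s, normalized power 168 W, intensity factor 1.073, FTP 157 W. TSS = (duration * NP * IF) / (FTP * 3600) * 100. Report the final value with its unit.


Product = 6046 * 168 * 1.073 = 1089876.144
Base = 157 * 3600 = 565200
TSS = 1089876.144 / 565200 * 100 = 192.83

192.83 TSS


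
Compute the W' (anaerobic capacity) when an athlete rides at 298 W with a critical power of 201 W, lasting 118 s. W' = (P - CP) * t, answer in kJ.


Above-CP power = 97 W
Duration = 118 s
W' = 97 * 118 = 11446 J
Convert: 11446 / 1000 = 11.446 kJ

11.446 kJ


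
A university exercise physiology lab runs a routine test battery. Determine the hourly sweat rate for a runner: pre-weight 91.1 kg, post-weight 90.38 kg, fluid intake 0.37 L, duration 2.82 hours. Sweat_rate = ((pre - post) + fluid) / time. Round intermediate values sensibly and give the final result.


Mass lost = 91.1 - 90.38 = 0.72 kg
Add fluid consumed: 0.72 + 0.37 = 1.09 L total sweat
Sweat rate = 1.09 / 2.82 = 0.387 L/h

0.387 L/h


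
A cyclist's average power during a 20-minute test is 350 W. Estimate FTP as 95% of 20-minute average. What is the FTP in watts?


FTP = 20-min power * 0.95
= 350 * 0.95
= 332.5 W

332.5 W


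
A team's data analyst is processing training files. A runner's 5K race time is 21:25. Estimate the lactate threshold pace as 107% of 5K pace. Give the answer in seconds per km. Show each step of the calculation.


Total race time = 21*60 + 25 = 1285 seconds
5K pace = 1285 / 5 = 257.0 sec/km
LT pace = 257.0 * 1.07 = 274.99 sec/km

274.99 s/km


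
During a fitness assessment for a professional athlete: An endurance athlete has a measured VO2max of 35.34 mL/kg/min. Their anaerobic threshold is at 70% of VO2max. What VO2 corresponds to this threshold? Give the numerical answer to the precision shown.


Anaerobic threshold VO2 = VO2max * 70%
= 35.34 * 0.7
= 24.74 mL/kg/min

24.74 mL/kg/min


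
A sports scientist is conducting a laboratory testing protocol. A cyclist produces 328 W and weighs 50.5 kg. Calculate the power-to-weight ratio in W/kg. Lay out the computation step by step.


P/W = power / mass
= 328 / 50.5
= 6.495 W/kg

6.495 W/kg


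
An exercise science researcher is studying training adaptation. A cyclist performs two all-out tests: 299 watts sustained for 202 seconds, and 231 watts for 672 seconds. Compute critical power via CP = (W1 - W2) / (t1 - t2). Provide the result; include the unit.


W1 = P1 * t1 = 299 * 202 = 60398 J
W2 = P2 * t2 = 231 * 672 = 155232 J
CP = (60398 - 155232) / (202 - 672)
= 201.77 W

201.77 W


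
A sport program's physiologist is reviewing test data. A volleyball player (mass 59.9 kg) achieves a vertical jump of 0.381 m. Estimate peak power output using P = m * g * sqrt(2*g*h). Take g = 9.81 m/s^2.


2 * g * h = 2 * 9.81 * 0.381 = 7.47522
sqrt(7.47522) = 2.734085 m/s
P = 59.9 * 9.81 * 2.734085 = 1606.6 W

1606.6 W


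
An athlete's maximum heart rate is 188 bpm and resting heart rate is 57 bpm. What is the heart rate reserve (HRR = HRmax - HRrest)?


HRR = HRmax - HRrest
= 188 - 57
= 131 bpm

131 bpm


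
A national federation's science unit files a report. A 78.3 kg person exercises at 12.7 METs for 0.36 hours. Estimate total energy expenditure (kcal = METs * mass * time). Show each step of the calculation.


Energy = METs * mass(kg) * time(h)
= 12.7 * 78.3 * 0.36
= 357.99 kcal

357.99 kcal


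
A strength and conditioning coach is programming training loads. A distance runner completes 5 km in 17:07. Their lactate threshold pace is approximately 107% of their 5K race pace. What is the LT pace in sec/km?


Convert to seconds: 17 min 7 s = 1027 s
Pace per km = 1027 / 5 = 205.4 s/km
LT pace = 205.4 * 1.07 = 219.78 s/km

219.78 s/km


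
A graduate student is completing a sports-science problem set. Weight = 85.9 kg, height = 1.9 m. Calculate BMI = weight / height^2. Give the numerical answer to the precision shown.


height^2 = 1.9^2 = 3.61
BMI = 85.9 / 3.61 = 23.8 kg/m^2

23.8 kg/m^2


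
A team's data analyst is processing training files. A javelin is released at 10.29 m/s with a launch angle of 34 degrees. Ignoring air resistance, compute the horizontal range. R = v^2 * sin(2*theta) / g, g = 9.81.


Launch speed squared = 105.8841
sin(2 * 34 deg) = 0.927184
Range = 105.8841 * 0.927184 / 9.81
= 10.008 m

10.008 m


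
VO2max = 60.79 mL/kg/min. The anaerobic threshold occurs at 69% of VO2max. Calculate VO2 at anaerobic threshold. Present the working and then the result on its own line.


AT fraction = 69 / 100 = 0.69
AT VO2 = 60.79 * 0.69
= 41.95 mL/kg/min

41.95 mL/kg/min


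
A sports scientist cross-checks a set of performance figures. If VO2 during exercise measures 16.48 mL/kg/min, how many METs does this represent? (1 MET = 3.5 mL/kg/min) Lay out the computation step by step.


METs = VO2 / 3.5 = 16.48 / 3.5 = 4.71

4.71 METs


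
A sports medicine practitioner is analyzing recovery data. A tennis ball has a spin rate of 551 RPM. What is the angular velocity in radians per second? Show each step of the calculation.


Convert RPM to rad/s: multiply by 2*pi and divide by 60
omega = 551 * 2 * pi / 60
= 57.701 rad/s

57.701 rad/s


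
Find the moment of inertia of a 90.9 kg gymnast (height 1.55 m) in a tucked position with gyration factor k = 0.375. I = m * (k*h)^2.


Radius of gyration = 0.375 * 1.55 = 0.58125 m
I = 90.9 * 0.58125^2
= 90.9 * 0.337852
= 30.711 kg*m^2

30.711 kg*m^2


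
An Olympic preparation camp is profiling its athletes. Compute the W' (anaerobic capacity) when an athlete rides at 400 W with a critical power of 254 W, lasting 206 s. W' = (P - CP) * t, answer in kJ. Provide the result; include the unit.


Above-CP power = 146 W
Duration = 206 s
W' = 146 * 206 = 30076 J
Convert: 30076 / 1000 = 30.076 kJ

30.076 kJ


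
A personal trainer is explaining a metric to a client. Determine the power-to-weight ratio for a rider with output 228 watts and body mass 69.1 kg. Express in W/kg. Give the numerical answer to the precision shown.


P/W = 228 / 69.1 = 3.3 W/kg

3.3 W/kg


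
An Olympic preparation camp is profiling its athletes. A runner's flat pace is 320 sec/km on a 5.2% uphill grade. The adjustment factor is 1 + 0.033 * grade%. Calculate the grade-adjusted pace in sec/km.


Factor = 1 + 0.033 * 5.2 = 1.1716
Adjusted pace = 320 * 1.1716
= 374.91 sec/km

374.91 s/km


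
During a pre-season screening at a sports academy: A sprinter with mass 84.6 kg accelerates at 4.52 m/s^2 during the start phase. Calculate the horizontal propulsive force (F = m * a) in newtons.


F = m * a
= 84.6 * 4.52
= 382.39 N

382.39 N


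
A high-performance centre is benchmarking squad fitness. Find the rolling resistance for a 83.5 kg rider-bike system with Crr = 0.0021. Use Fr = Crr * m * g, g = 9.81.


m * g = 83.5 * 9.81 = 819.135 N
Fr = 0.0021 * 819.135 = 1.72 N

1.72 N


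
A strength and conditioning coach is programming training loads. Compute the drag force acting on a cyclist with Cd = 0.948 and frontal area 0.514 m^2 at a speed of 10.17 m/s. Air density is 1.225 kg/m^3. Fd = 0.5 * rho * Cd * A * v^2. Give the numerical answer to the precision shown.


Step 1: v^2 = 103.4289
Step 2: Fd = 0.5 * 1.225 * 0.948 * 0.514 * 103.4289
= 30.869 N

30.869 N


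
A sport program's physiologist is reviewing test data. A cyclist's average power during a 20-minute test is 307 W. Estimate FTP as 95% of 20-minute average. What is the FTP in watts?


FTP = 20-min power * 0.95
= 307 * 0.95
= 291.65 W

291.65 W


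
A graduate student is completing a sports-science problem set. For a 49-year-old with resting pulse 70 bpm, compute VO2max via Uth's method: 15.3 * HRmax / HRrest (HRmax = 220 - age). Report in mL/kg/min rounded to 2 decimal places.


Step 1: HRmax = 220 - 49 = 171 bpm
Step 2: Ratio = 171 / 70 = 2.4429
Step 3: VO2max = 15.3 * 2.4429 = 37.38 mL/kg/min

37.38 mL/kg/min


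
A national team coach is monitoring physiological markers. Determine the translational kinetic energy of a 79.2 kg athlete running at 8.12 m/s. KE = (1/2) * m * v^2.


KE = 0.5 * m * v^2
= 0.5 * 79.2 * 8.12^2
= 0.5 * 79.2 * 65.9344
= 2611.0 J

2611.0 J


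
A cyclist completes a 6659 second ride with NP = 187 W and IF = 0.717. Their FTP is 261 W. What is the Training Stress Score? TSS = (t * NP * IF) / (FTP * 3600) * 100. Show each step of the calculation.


t * NP * IF = 6659 * 187 * 0.717 = 892832.061
FTP * 3600 = 939600
TSS = (892832.061 / 939600) * 100 = 95.02

95.02 TSS


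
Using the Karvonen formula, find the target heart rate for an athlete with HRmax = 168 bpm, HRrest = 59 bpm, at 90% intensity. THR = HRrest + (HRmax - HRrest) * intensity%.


HRR = 168 - 59 = 109
THR = 59 + 109 * 0.9
= 59 + 98.1
= 157.1 bpm

157.1 bpm


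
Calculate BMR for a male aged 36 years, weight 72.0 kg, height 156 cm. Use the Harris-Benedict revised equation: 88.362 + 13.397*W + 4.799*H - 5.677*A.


Substituting values:
W term = 13.397 * 72.0 = 964.584
H term = 4.799 * 156 = 748.644
A term = 5.677 * 36 = 204.372
BMR = 1597.22 kcal/day

1597.22 kcal/day


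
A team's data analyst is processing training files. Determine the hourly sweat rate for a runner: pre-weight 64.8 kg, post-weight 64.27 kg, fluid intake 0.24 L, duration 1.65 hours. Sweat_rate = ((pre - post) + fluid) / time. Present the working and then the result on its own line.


Mass lost = 64.8 - 64.27 = 0.53 kg
Add fluid consumed: 0.53 + 0.24 = 0.77 L total sweat
Sweat rate = 0.77 / 1.65 = 0.467 L/h

0.467 L/h


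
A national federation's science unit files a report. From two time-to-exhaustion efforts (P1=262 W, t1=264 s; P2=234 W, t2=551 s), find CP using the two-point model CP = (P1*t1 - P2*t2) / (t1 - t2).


Work in trial 1 = 69168 J
Work in trial 2 = 128934 J
Delta work = -59766 J
Delta time = -287 s
CP = -59766 / -287 = 208.24 W

208.24 W


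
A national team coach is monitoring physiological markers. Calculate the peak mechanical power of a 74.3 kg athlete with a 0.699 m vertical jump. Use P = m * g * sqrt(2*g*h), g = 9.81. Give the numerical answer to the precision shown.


First, sqrt(2gh) = sqrt(2 * 9.81 * 0.699)
= sqrt(13.71438) = 3.703293 m/s
Power = 74.3 * 9.81 * 3.703293 = 2699.27 W

2699.27 W


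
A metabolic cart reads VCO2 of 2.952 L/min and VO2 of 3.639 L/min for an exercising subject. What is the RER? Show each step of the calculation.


RER = VCO2 / VO2 = 2.952 / 3.639 = 0.8112

0.8112


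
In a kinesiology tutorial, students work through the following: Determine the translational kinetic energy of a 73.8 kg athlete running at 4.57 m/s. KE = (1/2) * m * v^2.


KE = 0.5 * m * v^2
= 0.5 * 73.8 * 4.57^2
= 0.5 * 73.8 * 20.8849
= 770.65 J

770.65 J


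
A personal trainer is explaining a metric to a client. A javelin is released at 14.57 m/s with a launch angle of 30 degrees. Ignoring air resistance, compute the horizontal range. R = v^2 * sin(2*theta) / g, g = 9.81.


Launch speed squared = 212.2849
sin(2 * 30 deg) = 0.866025
Range = 212.2849 * 0.866025 / 9.81
= 18.74 m

18.74 m


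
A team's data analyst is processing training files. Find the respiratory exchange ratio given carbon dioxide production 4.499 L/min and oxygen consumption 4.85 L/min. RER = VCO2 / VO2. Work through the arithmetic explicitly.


VCO2 = 4.499 L/min
VO2 = 4.85 L/min
RER = 4.499 / 4.85 = 0.9276

0.9276


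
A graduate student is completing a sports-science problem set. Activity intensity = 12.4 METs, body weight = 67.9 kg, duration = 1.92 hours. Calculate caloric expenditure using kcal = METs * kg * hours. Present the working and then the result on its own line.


kcal = 12.4 * 67.9 * 1.92
= 841.96 * 1.92
= 1616.56 kcal

1616.56 kcal


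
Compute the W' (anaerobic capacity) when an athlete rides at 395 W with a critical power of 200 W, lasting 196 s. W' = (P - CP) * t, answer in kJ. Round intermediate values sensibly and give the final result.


Above-CP power = 195 W
Duration = 196 s
W' = 195 * 196 = 38220 J
Convert: 38220 / 1000 = 38.22 kJ

38.22 kJ


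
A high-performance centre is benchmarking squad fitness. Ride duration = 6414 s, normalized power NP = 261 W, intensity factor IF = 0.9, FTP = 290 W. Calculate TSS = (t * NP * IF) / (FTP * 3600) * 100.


Numerator = 6414 * 261 * 0.9 = 1506648.6
Denominator = 290 * 3600 = 1044000
TSS = 1506648.6 / 1044000 * 100
= 144.32

144.32 TSS


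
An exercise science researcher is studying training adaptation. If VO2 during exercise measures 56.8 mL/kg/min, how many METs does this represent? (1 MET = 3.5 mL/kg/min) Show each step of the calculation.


METs = VO2 / 3.5 = 56.8 / 3.5 = 16.23

16.23 METs


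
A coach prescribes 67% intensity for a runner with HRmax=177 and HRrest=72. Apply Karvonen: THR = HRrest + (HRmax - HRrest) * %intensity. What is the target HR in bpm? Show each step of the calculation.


Heart rate reserve = 177 - 72 = 105
Intensity fraction = 67 / 100 = 0.67
THR = 72 + 105 * 0.67 = 142.35 bpm

142.35 bpm


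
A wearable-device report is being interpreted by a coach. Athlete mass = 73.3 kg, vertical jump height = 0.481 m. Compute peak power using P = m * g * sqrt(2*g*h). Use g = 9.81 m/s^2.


sqrt(2 * 9.81 * 0.481) = sqrt(9.43722) = 3.072006 m/s
P = 73.3 * 9.81 * 3.072006
= 2209.0 W

2209.0 W


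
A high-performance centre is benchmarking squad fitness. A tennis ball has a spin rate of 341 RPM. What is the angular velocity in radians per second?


Convert RPM to rad/s: multiply by 2*pi and divide by 60
omega = 341 * 2 * pi / 60
= 35.709 rad/s

35.709 rad/s


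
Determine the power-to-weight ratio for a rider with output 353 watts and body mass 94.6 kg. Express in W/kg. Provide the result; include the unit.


P/W = 353 / 94.6 = 3.732 W/kg

3.732 W/kg


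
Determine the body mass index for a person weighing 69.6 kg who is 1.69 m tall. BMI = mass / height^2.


BMI = mass / height^2
= 69.6 / 1.69^2
= 69.6 / 2.8561
= 24.37 kg/m^2

24.37 kg/m^2


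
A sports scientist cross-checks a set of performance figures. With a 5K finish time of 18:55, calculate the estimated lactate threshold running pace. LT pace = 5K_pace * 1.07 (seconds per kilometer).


Race duration = 1135 s for 5 km
Average pace = 1135 / 5 = 227.0 s/km
LT pace = 227.0 * 1.07
= 242.89 s/km

242.89 s/km


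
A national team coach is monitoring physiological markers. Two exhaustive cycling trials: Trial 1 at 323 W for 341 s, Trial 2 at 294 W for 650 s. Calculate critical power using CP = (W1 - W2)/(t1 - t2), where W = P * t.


W1 = 323 * 341 = 110143 J
W2 = 294 * 650 = 191100 J
CP = (110143 - 191100) / (341 - 650)
= -80957 / -309
= 262.0 W

262.0 W


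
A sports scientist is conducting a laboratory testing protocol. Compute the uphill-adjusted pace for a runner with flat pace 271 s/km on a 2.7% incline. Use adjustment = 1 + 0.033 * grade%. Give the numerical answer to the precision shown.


Adjustment factor = 1 + 0.033 * 2.7 = 1.0891
Grade-adjusted pace = 271 * 1.0891 = 295.15 s/km

295.15 s/km


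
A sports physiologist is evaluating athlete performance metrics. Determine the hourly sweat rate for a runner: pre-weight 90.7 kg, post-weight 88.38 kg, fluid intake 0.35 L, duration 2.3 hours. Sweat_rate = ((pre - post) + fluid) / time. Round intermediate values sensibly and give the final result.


Mass lost = 90.7 - 88.38 = 2.32 kg
Add fluid consumed: 2.32 + 0.35 = 2.67 L total sweat
Sweat rate = 2.67 / 2.3 = 1.161 L/h

1.161 L/h


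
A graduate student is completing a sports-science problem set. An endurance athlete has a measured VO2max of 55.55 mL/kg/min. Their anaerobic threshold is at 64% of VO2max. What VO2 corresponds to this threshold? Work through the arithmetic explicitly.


Anaerobic threshold VO2 = VO2max * 64%
= 55.55 * 0.64
= 35.55 mL/kg/min

35.55 mL/kg/min


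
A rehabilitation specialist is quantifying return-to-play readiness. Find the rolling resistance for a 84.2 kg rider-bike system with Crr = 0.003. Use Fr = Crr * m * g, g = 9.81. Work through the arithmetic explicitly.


m * g = 84.2 * 9.81 = 826.002 N
Fr = 0.003 * 826.002 = 2.478 N

2.478 N


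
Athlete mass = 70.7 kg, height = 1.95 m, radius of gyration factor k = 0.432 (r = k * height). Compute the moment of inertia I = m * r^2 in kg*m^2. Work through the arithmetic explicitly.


r = k * height = 0.432 * 1.95 = 0.8424 m
r^2 = 0.8424^2 = 0.709638
I = 70.7 * 0.709638 = 50.171 kg*m^2

50.171 kg*m^2


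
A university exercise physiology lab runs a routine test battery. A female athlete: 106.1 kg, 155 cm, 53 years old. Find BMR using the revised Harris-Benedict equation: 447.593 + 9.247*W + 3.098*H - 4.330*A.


Intercept = 447.593
Weight contribution = 9.247 * 106.1 = 981.1067
Height contribution = 3.098 * 155 = 480.19
Age contribution = 4.33 * 53 = 229.49
BMR = 447.593 + 981.1067 + 480.19 - 229.49
= 1679.4 kcal/day

1679.4 kcal/day


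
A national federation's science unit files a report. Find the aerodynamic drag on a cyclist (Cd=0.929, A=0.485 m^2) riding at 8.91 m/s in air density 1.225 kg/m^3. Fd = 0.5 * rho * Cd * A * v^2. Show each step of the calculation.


Fd = 0.5 * 1.225 * 0.929 * 0.485 * 8.91^2
= 0.5 * 1.225 * 0.929 * 0.485 * 79.3881
= 21.909 N

21.909 N


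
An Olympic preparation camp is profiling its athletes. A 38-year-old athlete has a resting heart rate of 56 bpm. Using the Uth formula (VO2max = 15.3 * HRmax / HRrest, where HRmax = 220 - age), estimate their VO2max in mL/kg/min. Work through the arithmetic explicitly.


HRmax = 220 - 38 = 182 bpm
Ratio = HRmax / HRrest = 182 / 56 = 3.25
VO2max = 15.3 * 3.25 = 49.73 mL/kg/min

49.73 mL/kg/min


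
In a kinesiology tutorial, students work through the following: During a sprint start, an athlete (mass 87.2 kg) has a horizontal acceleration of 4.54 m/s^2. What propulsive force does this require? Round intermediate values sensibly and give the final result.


Propulsive force = mass * acceleration
= 87.2 kg * 4.54 m/s^2
= 395.89 N

395.89 N


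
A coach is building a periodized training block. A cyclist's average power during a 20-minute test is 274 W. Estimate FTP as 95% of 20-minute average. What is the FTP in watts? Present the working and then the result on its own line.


FTP = 20-min power * 0.95
= 274 * 0.95
= 260.3 W

260.3 W


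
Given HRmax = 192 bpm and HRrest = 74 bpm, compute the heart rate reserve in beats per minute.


Heart rate reserve = maximum HR minus resting HR
HRR = 192 - 74 = 118 bpm

118 bpm


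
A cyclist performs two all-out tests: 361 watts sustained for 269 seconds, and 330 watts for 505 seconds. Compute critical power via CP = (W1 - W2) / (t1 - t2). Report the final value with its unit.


W1 = P1 * t1 = 361 * 269 = 97109 J
W2 = P2 * t2 = 330 * 505 = 166650 J
CP = (97109 - 166650) / (269 - 505)
= 294.67 W

294.67 W


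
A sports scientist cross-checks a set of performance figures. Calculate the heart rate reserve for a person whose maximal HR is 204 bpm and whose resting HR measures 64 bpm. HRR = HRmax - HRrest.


HRmax = 204 bpm
HRrest = 64 bpm
HRR = 204 - 64 = 140 bpm

140 bpm


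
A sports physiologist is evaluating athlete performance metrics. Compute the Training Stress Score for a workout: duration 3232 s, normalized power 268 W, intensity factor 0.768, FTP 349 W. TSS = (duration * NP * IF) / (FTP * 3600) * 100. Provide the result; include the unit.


Product = 3232 * 268 * 0.768 = 665223.168
Base = 349 * 3600 = 1256400
TSS = 665223.168 / 1256400 * 100 = 52.95

52.95 TSS


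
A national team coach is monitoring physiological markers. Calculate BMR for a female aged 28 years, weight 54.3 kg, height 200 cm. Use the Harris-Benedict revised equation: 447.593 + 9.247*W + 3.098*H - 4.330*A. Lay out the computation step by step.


Substituting values:
W term = 9.247 * 54.3 = 502.1121
H term = 3.098 * 200 = 619.6
A term = 4.330 * 28 = 121.24
BMR = 1448.07 kcal/day

1448.07 kcal/day


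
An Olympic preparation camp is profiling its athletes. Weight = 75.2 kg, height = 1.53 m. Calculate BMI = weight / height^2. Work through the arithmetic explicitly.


height^2 = 1.53^2 = 2.3409
BMI = 75.2 / 2.3409 = 32.12 kg/m^2

32.12 kg/m^2


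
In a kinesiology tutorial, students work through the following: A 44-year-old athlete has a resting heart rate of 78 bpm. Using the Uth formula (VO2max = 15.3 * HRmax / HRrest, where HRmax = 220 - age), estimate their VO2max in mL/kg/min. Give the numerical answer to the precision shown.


HRmax = 220 - 44 = 176 bpm
Ratio = HRmax / HRrest = 176 / 78 = 2.2564
VO2max = 15.3 * 2.2564 = 34.52 mL/kg/min

34.52 mL/kg/min


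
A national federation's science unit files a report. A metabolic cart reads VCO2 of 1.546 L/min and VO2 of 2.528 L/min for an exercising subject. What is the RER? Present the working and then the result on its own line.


RER = VCO2 / VO2 = 1.546 / 2.528 = 0.6116

0.6116


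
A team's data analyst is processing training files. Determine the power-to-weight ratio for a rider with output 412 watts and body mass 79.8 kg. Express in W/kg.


P/W = 412 / 79.8 = 5.163 W/kg

5.163 W/kg


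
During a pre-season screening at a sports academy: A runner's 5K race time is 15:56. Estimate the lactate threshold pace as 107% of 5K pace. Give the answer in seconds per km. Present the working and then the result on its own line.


Total race time = 15*60 + 56 = 956 seconds
5K pace = 956 / 5 = 191.2 sec/km
LT pace = 191.2 * 1.07 = 204.58 sec/km

204.58 s/km


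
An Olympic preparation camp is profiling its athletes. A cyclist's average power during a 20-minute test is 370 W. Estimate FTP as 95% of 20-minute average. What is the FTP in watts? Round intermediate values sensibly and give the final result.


FTP = 20-min power * 0.95
= 370 * 0.95
= 351.5 W

351.5 W


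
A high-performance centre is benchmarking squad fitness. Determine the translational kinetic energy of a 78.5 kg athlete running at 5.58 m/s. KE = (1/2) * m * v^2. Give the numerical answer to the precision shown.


KE = 0.5 * m * v^2
= 0.5 * 78.5 * 5.58^2
= 0.5 * 78.5 * 31.1364
= 1222.1 J

1222.1 J


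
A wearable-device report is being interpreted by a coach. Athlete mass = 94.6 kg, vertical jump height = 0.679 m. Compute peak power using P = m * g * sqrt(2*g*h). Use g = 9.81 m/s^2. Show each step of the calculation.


sqrt(2 * 9.81 * 0.679) = sqrt(13.32198) = 3.649929 m/s
P = 94.6 * 9.81 * 3.649929
= 3387.23 W

3387.23 W


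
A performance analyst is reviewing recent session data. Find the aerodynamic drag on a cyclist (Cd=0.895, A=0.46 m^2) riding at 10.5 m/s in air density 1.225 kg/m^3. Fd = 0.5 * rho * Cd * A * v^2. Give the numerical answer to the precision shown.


Fd = 0.5 * 1.225 * 0.895 * 0.46 * 10.5^2
= 0.5 * 1.225 * 0.895 * 0.46 * 110.25
= 27.801 N

27.801 N


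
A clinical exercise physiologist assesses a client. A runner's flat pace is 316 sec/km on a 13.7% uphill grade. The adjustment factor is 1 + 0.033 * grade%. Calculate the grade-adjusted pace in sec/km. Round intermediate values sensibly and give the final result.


Factor = 1 + 0.033 * 13.7 = 1.4521
Adjusted pace = 316 * 1.4521
= 458.86 sec/km

458.86 s/km


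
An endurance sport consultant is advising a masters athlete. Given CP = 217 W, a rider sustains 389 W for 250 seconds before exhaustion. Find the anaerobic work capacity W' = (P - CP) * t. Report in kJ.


Excess power = 389 - 217 = 172 W
Work above CP = 172 * 250 = 43000 J
W' = 43.0 kJ

43.0 kJ


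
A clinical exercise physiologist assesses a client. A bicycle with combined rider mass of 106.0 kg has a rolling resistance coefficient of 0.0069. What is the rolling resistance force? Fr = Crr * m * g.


Fr = 0.0069 * 106.0 * 9.81
= 0.7314 * 9.81
= 7.175 N

7.175 N
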